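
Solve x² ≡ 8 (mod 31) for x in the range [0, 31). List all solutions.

15, 16

Since 31 ≡ 3 (mod 4), a square root of 8 is 8^((31+1)/4) = 8^8 mod 31.
Repeated squaring: 8^2≡2, 8^4≡4, 8^8≡16 (mod 31).
8^8 = 8^(8) ≡ 16 (mod 31).
Check: 16² = 256 ≡ 8 (mod 31). The two roots are 15 and 16.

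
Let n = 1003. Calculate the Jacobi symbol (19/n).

Reciprocity: 19 ≡ 3 and 1003 ≡ 3 (mod 4), so (19/1003) = −(1003/19).
Reduce top mod 19: now compute (15/19).
Reciprocity: 15 ≡ 3 and 19 ≡ 3 (mod 4), so (15/19) = −(19/15).
Reduce top mod 15: now compute (4/15).
Pull out 2^2: since 15 ≡ 7 (mod 8), (2/15) = +1, so (2/15)^2 = +1.
Reached (1/15) = 1. Collecting the sign flips along the way, the symbol is +1.

1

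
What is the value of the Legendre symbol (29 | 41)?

-1

Reciprocity: 29 ≡ 1 and 41 ≡ 1 (mod 4), so (29/41) = +(41/29).
Reduce top mod 29: now compute (12/29).
Pull out 2^2: since 29 ≡ 5 (mod 8), (2/29) = -1, so (2/29)^2 = +1.
Reciprocity: 3 ≡ 3 and 29 ≡ 1 (mod 4), so (3/29) = +(29/3).
Reduce top mod 3: now compute (2/3).
Pull out 2: since 3 ≡ 3 (mod 8), (2/3) = -1.
Reached (1/3) = 1. Collecting the sign flips along the way, the symbol is -1.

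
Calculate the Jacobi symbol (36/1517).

1

Pull out 2^2: since 1517 ≡ 5 (mod 8), (2/1517) = -1, so (2/1517)^2 = +1.
Reciprocity: 9 ≡ 1 and 1517 ≡ 1 (mod 4), so (9/1517) = +(1517/9).
Reduce top mod 9: now compute (5/9).
Reciprocity: 5 ≡ 1 and 9 ≡ 1 (mod 4), so (5/9) = +(9/5).
Reduce top mod 5: now compute (4/5).
Pull out 2^2: since 5 ≡ 5 (mod 8), (2/5) = -1, so (2/5)^2 = +1.
Reached (1/5) = 1. Collecting the sign flips along the way, the symbol is +1.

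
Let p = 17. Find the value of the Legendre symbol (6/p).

Euler's criterion: (6/17) ≡ 6^8 (mod 17).
6^2 ≡ 2 (mod 17)
6^4 ≡ 4 (mod 17)
6^8 ≡ 16 (mod 17)
6^8 = 6^(8) ≡ 16 (mod 17).
Result is 16 ≡ −1, so (6/17) = −1.

-1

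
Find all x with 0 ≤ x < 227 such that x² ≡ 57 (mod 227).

113, 114

Since 227 ≡ 3 (mod 4), a square root of 57 is 57^((227+1)/4) = 57^57 mod 227.
Repeated squaring: 57^2≡71, 57^4≡47, 57^8≡166, 57^16≡89, 57^32≡203 (mod 227).
57^57 = 57^(32+16+8+1) ≡ 113 (mod 227).
Check: 113² = 12769 ≡ 57 (mod 227). The two roots are 113 and 114.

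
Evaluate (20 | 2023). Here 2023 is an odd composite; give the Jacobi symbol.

-1

Pull out 2^2: since 2023 ≡ 7 (mod 8), (2/2023) = +1, so (2/2023)^2 = +1.
Reciprocity: 5 ≡ 1 and 2023 ≡ 3 (mod 4), so (5/2023) = +(2023/5).
Reduce top mod 5: now compute (3/5).
Reciprocity: 3 ≡ 3 and 5 ≡ 1 (mod 4), so (3/5) = +(5/3).
Reduce top mod 3: now compute (2/3).
Pull out 2: since 3 ≡ 3 (mod 8), (2/3) = -1.
Reached (1/3) = 1. Collecting the sign flips along the way, the symbol is -1.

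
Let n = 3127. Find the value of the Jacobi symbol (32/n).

Pull out 2^5: since 3127 ≡ 7 (mod 8), (2/3127) = +1, so (2/3127)^5 = +1.
Reached (1/3127) = 1. Collecting the sign flips along the way, the symbol is +1.

1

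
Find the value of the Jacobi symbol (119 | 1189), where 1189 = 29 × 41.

Reciprocity: 119 ≡ 3 and 1189 ≡ 1 (mod 4), so (119/1189) = +(1189/119).
Reduce top mod 119: now compute (118/119).
Pull out 2: since 119 ≡ 7 (mod 8), (2/119) = +1.
Reciprocity: 59 ≡ 3 and 119 ≡ 3 (mod 4), so (59/119) = −(119/59).
Reduce top mod 59: now compute (1/59).
Reached (1/59) = 1. Collecting the sign flips along the way, the symbol is -1.

-1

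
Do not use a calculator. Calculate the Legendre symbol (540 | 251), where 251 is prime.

Euler's criterion: (540/251) ≡ 38^125 (mod 251).
38^2 ≡ 189 (mod 251)
38^4 ≡ 79 (mod 251)
38^8 ≡ 217 (mod 251)
38^16 ≡ 152 (mod 251)
38^32 ≡ 12 (mod 251)
38^64 ≡ 144 (mod 251)
38^125 = 38^(64+32+16+8+4+1) ≡ 1 (mod 251).
Result is 1, so (540/251) = 1.

1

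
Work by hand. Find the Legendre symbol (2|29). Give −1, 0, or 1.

-1

Pull out 2: since 29 ≡ 5 (mod 8), (2/29) = -1.
Reached (1/29) = 1. Collecting the sign flips along the way, the symbol is -1.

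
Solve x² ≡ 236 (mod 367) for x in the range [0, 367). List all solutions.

128, 239

Since 367 ≡ 3 (mod 4), a square root of 236 is 236^((367+1)/4) = 236^92 mod 367.
Repeated squaring: 236^2≡279, 236^4≡37, 236^8≡268, 236^16≡259, 236^32≡287, 236^64≡161 (mod 367).
236^92 = 236^(64+16+8+4) ≡ 128 (mod 367).
Check: 128² = 16384 ≡ 236 (mod 367). The two roots are 128 and 239.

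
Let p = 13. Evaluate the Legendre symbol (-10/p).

1

First reduce: -10 ≡ 3 (mod 13).
Reciprocity: 3 ≡ 3 and 13 ≡ 1 (mod 4), so (3/13) = +(13/3).
Reduce top mod 3: now compute (1/3).
Reached (1/3) = 1. Collecting the sign flips along the way, the symbol is +1.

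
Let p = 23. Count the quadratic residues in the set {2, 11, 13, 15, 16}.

3

(2/23) = +1 → QR.
(11/23) = -1 → non-residue.
(13/23) = +1 → QR.
(15/23) = -1 → non-residue.
(16/23) = +1 → QR.
Total quadratic residues among the 5: 3.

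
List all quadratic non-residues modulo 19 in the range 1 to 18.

Square k = 1,…,9 (k and 19−k give the same square):
1²=1, 2²=4, 3²=9, 4²=16, 5²≡6, 6²≡17, 7²≡11, 8²≡7, 9²≡5 (mod 19).
The residues are {1, 4, 5, 6, 7, 9, 11, 16, 17}; the non-residues are the remaining 9 nonzero classes.

2,3,8,10,12,13,14,15,18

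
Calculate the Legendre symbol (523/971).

Euler's criterion: (523/971) ≡ 523^485 (mod 971).
523^2 ≡ 678 (mod 971)
523^4 ≡ 401 (mod 971)
523^8 ≡ 586 (mod 971)
523^16 ≡ 633 (mod 971)
523^32 ≡ 637 (mod 971)
523^64 ≡ 862 (mod 971)
523^128 ≡ 229 (mod 971)
523^256 ≡ 7 (mod 971)
523^485 = 523^(256+128+64+32+4+1) ≡ 970 (mod 971).
Result is 970 ≡ −1, so (523/971) = −1.

-1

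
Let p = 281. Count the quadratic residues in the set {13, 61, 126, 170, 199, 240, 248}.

(13/281) = -1 → non-residue.
(61/281) = -1 → non-residue.
(126/281) = +1 → QR.
(170/281) = +1 → QR.
(199/281) = -1 → non-residue.
(240/281) = -1 → non-residue.
(248/281) = +1 → QR.
Total quadratic residues among the 7: 3.

3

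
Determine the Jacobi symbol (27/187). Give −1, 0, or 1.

-1

Reciprocity: 27 ≡ 3 and 187 ≡ 3 (mod 4), so (27/187) = −(187/27).
Reduce top mod 27: now compute (25/27).
Reciprocity: 25 ≡ 1 and 27 ≡ 3 (mod 4), so (25/27) = +(27/25).
Reduce top mod 25: now compute (2/25).
Pull out 2: since 25 ≡ 1 (mod 8), (2/25) = +1.
Reached (1/25) = 1. Collecting the sign flips along the way, the symbol is -1.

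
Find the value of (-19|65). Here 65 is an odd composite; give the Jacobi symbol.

First reduce: -19 ≡ 46 (mod 65).
Pull out 2: since 65 ≡ 1 (mod 8), (2/65) = +1.
Reciprocity: 23 ≡ 3 and 65 ≡ 1 (mod 4), so (23/65) = +(65/23).
Reduce top mod 23: now compute (19/23).
Reciprocity: 19 ≡ 3 and 23 ≡ 3 (mod 4), so (19/23) = −(23/19).
Reduce top mod 19: now compute (4/19).
Pull out 2^2: since 19 ≡ 3 (mod 8), (2/19) = -1, so (2/19)^2 = +1.
Reached (1/19) = 1. Collecting the sign flips along the way, the symbol is -1.

-1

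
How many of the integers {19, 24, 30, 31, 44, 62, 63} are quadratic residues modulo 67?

(19/67) = +1 → QR.
(24/67) = +1 → QR.
(30/67) = -1 → non-residue.
(31/67) = -1 → non-residue.
(44/67) = -1 → non-residue.
(62/67) = +1 → QR.
(63/67) = -1 → non-residue.
Total quadratic residues among the 7: 3.

3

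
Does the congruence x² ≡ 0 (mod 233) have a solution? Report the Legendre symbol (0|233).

Top reduces to 0: gcd > 1, so the symbol is 0.

0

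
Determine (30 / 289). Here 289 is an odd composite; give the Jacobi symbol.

1

Pull out 2: since 289 ≡ 1 (mod 8), (2/289) = +1.
Reciprocity: 15 ≡ 3 and 289 ≡ 1 (mod 4), so (15/289) = +(289/15).
Reduce top mod 15: now compute (4/15).
Pull out 2^2: since 15 ≡ 7 (mod 8), (2/15) = +1, so (2/15)^2 = +1.
Reached (1/15) = 1. Collecting the sign flips along the way, the symbol is +1.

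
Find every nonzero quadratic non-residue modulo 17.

Square k = 1,…,8 (k and 17−k give the same square):
1²=1, 2²=4, 3²=9, 4²=16, 5²≡8, 6²≡2, 7²≡15, 8²≡13 (mod 17).
The residues are {1, 2, 4, 8, 9, 13, 15, 16}; the non-residues are the remaining 8 nonzero classes.

3 5 6 7 10 11 12 14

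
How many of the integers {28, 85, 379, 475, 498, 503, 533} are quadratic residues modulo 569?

(28/569) = +1 → QR.
(85/569) = +1 → QR.
(379/569) = -1 → non-residue.
(475/569) = -1 → non-residue.
(498/569) = +1 → QR.
(503/569) = +1 → QR.
(533/569) = +1 → QR.
Total quadratic residues among the 7: 5.

5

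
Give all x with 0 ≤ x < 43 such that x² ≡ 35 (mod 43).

11, 32

Since 43 ≡ 3 (mod 4), a square root of 35 is 35^((43+1)/4) = 35^11 mod 43.
Repeated squaring: 35^2≡21, 35^4≡11, 35^8≡35 (mod 43).
35^11 = 35^(8+2+1) ≡ 11 (mod 43).
Check: 11² = 121 ≡ 35 (mod 43). The two roots are 11 and 32.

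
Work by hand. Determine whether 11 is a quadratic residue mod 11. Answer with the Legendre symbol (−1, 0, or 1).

First reduce: 11 ≡ 0 (mod 11).
Top reduces to 0: gcd > 1, so the symbol is 0.

0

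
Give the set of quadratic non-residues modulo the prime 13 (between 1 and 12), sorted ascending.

Square k = 1,…,6 (k and 13−k give the same square):
1²=1, 2²=4, 3²=9, 4²≡3, 5²≡12, 6²≡10 (mod 13).
The residues are {1, 3, 4, 9, 10, 12}; the non-residues are the remaining 6 nonzero classes.

2 5 6 7 8 11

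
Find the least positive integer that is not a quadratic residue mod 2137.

5

(2/2137) = +1, so 2 is a residue.
(3/2137) = +1, so 3 is a residue.
(4/2137) = +1, so 4 is a residue.
(5/2137) = −1, so 5 is the smallest positive non-residue mod 2137.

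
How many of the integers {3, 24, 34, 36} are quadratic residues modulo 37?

(3/37) = +1 → QR.
(24/37) = -1 → non-residue.
(34/37) = +1 → QR.
(36/37) = +1 → QR.
Total quadratic residues among the 4: 3.

3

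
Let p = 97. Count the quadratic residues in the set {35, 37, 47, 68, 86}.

3

(35/97) = +1 → QR.
(37/97) = -1 → non-residue.
(47/97) = +1 → QR.
(68/97) = -1 → non-residue.
(86/97) = +1 → QR.
Total quadratic residues among the 5: 3.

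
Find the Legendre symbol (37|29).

-1

Euler's criterion: (37/29) ≡ 8^14 (mod 29).
8^2 ≡ 6 (mod 29)
8^4 ≡ 7 (mod 29)
8^8 ≡ 20 (mod 29)
8^14 = 8^(8+4+2) ≡ 28 (mod 29).
Result is 28 ≡ −1, so (37/29) = −1.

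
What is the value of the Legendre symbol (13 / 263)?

1

Reciprocity: 13 ≡ 1 and 263 ≡ 3 (mod 4), so (13/263) = +(263/13).
Reduce top mod 13: now compute (3/13).
Reciprocity: 3 ≡ 3 and 13 ≡ 1 (mod 4), so (3/13) = +(13/3).
Reduce top mod 3: now compute (1/3).
Reached (1/3) = 1. Collecting the sign flips along the way, the symbol is +1.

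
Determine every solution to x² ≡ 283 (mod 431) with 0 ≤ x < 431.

159, 272

Since 431 ≡ 3 (mod 4), a square root of 283 is 283^((431+1)/4) = 283^108 mod 431.
Repeated squaring: 283^2≡354, 283^4≡326, 283^8≡250, 283^16≡5, 283^32≡25, 283^64≡194 (mod 431).
283^108 = 283^(64+32+8+4) ≡ 159 (mod 431).
Check: 159² = 25281 ≡ 283 (mod 431). The two roots are 159 and 272.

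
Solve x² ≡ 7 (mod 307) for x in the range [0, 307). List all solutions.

43, 264

Since 307 ≡ 3 (mod 4), a square root of 7 is 7^((307+1)/4) = 7^77 mod 307.
Repeated squaring: 7^2≡49, 7^4≡252, 7^8≡262, 7^16≡183, 7^32≡26, 7^64≡62 (mod 307).
7^77 = 7^(64+8+4+1) ≡ 264 (mod 307).
Check: 264² = 69696 ≡ 7 (mod 307). The two roots are 43 and 264.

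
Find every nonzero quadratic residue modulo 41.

Square k = 1,…,20 (k and 41−k give the same square):
1²=1, 2²=4, 3²=9, 4²=16, 5²=25, 6²=36, 7²≡8, 8²≡23, 9²≡40, 10²≡18, 11²≡39, 12²≡21, 13²≡5, 14²≡32, 15²≡20, 16²≡10, 17²≡2, 18²≡37, 19²≡33, 20²≡31 (mod 41).
So the quadratic residues mod 41 are {1, 2, 4, 5, 8, 9, 10, 16, 18, 20, 21, 23, 25, 31, 32, 33, 36, 37, 39, 40}.

1 2 4 5 8 9 10 16 18 20 21 23 25 31 32 33 36 37 39 40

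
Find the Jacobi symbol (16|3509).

1

Pull out 2^4: since 3509 ≡ 5 (mod 8), (2/3509) = -1, so (2/3509)^4 = +1.
Reached (1/3509) = 1. Collecting the sign flips along the way, the symbol is +1.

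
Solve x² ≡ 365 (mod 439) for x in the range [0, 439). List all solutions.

Since 439 ≡ 3 (mod 4), a square root of 365 is 365^((439+1)/4) = 365^110 mod 439.
Repeated squaring: 365^2≡208, 365^4≡242, 365^8≡177, 365^16≡160, 365^32≡138, 365^64≡167 (mod 439).
365^110 = 365^(64+32+8+4+2) ≡ 269 (mod 439).
Check: 269² = 72361 ≡ 365 (mod 439). The two roots are 170 and 269.

170, 269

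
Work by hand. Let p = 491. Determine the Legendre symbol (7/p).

Reciprocity: 7 ≡ 3 and 491 ≡ 3 (mod 4), so (7/491) = −(491/7).
Reduce top mod 7: now compute (1/7).
Reached (1/7) = 1. Collecting the sign flips along the way, the symbol is -1.

-1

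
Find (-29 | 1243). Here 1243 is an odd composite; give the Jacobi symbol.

-1

First reduce: -29 ≡ 1214 (mod 1243).
Pull out 2: since 1243 ≡ 3 (mod 8), (2/1243) = -1.
Reciprocity: 607 ≡ 3 and 1243 ≡ 3 (mod 4), so (607/1243) = −(1243/607).
Reduce top mod 607: now compute (29/607).
Reciprocity: 29 ≡ 1 and 607 ≡ 3 (mod 4), so (29/607) = +(607/29).
Reduce top mod 29: now compute (27/29).
Reciprocity: 27 ≡ 3 and 29 ≡ 1 (mod 4), so (27/29) = +(29/27).
Reduce top mod 27: now compute (2/27).
Pull out 2: since 27 ≡ 3 (mod 8), (2/27) = -1.
Reached (1/27) = 1. Collecting the sign flips along the way, the symbol is -1.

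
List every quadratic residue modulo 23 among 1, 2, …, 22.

1, 2, 3, 4, 6, 8, 9, 12, 13, 16, 18

Square k = 1,…,11 (k and 23−k give the same square):
1²=1, 2²=4, 3²=9, 4²=16, 5²≡2, 6²≡13, 7²≡3, 8²≡18, 9²≡12, 10²≡8, 11²≡6 (mod 23).
So the quadratic residues mod 23 are {1, 2, 3, 4, 6, 8, 9, 12, 13, 16, 18}.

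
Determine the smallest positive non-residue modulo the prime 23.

5

(2/23) = +1, so 2 is a residue.
(3/23) = +1, so 3 is a residue.
(4/23) = +1, so 4 is a residue.
(5/23) = −1, so 5 is the smallest positive non-residue mod 23.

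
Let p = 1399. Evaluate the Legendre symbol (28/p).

Pull out 2^2: since 1399 ≡ 7 (mod 8), (2/1399) = +1, so (2/1399)^2 = +1.
Reciprocity: 7 ≡ 3 and 1399 ≡ 3 (mod 4), so (7/1399) = −(1399/7).
Reduce top mod 7: now compute (6/7).
Pull out 2: since 7 ≡ 7 (mod 8), (2/7) = +1.
Reciprocity: 3 ≡ 3 and 7 ≡ 3 (mod 4), so (3/7) = −(7/3).
Reduce top mod 3: now compute (1/3).
Reached (1/3) = 1. Collecting the sign flips along the way, the symbol is +1.

1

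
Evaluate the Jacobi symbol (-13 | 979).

-1

First reduce: -13 ≡ 966 (mod 979).
Pull out 2: since 979 ≡ 3 (mod 8), (2/979) = -1.
Reciprocity: 483 ≡ 3 and 979 ≡ 3 (mod 4), so (483/979) = −(979/483).
Reduce top mod 483: now compute (13/483).
Reciprocity: 13 ≡ 1 and 483 ≡ 3 (mod 4), so (13/483) = +(483/13).
Reduce top mod 13: now compute (2/13).
Pull out 2: since 13 ≡ 5 (mod 8), (2/13) = -1.
Reached (1/13) = 1. Collecting the sign flips along the way, the symbol is -1.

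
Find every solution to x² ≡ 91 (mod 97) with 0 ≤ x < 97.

24, 73

97 ≡ 1 (mod 4), so we find a root by search.
Trying successive values, 24² = 576 ≡ 91 (mod 97). The other root is 97 − 24 = 73.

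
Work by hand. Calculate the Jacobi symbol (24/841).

Pull out 2^3: since 841 ≡ 1 (mod 8), (2/841) = +1, so (2/841)^3 = +1.
Reciprocity: 3 ≡ 3 and 841 ≡ 1 (mod 4), so (3/841) = +(841/3).
Reduce top mod 3: now compute (1/3).
Reached (1/3) = 1. Collecting the sign flips along the way, the symbol is +1.

1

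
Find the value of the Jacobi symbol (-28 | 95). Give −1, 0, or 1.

1

First reduce: -28 ≡ 67 (mod 95).
Reciprocity: 67 ≡ 3 and 95 ≡ 3 (mod 4), so (67/95) = −(95/67).
Reduce top mod 67: now compute (28/67).
Pull out 2^2: since 67 ≡ 3 (mod 8), (2/67) = -1, so (2/67)^2 = +1.
Reciprocity: 7 ≡ 3 and 67 ≡ 3 (mod 4), so (7/67) = −(67/7).
Reduce top mod 7: now compute (4/7).
Pull out 2^2: since 7 ≡ 7 (mod 8), (2/7) = +1, so (2/7)^2 = +1.
Reached (1/7) = 1. Collecting the sign flips along the way, the symbol is +1.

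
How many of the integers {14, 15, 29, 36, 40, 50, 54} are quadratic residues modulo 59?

3

(14/59) = -1 → non-residue.
(15/59) = +1 → QR.
(29/59) = +1 → QR.
(36/59) = +1 → QR.
(40/59) = -1 → non-residue.
(50/59) = -1 → non-residue.
(54/59) = -1 → non-residue.
Total quadratic residues among the 7: 3.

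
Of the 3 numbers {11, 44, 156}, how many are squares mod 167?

(11/167) = +1 → QR.
(44/167) = +1 → QR.
(156/167) = -1 → non-residue.
Total quadratic residues among the 3: 2.

2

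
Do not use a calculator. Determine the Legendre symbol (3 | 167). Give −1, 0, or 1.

1

Euler's criterion: (3/167) ≡ 3^83 (mod 167).
3^2 ≡ 9 (mod 167)
3^4 ≡ 81 (mod 167)
3^8 ≡ 48 (mod 167)
3^16 ≡ 133 (mod 167)
3^32 ≡ 154 (mod 167)
3^64 ≡ 2 (mod 167)
3^83 = 3^(64+16+2+1) ≡ 1 (mod 167).
Result is 1, so (3/167) = 1.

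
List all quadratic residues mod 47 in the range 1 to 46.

Square k = 1,…,23 (k and 47−k give the same square):
1²=1, 2²=4, 3²=9, 4²=16, 5²=25, 6²=36, 7²≡2, 8²≡17, 9²≡34, 10²≡6, 11²≡27, 12²≡3, 13²≡28, 14²≡8, 15²≡37, 16²≡21, 17²≡7, 18²≡42, 19²≡32, 20²≡24, 21²≡18, 22²≡14, 23²≡12 (mod 47).
So the quadratic residues mod 47 are {1, 2, 3, 4, 6, 7, 8, 9, 12, 14, 16, 17, 18, 21, 24, 25, 27, 28, 32, 34, 36, 37, 42}.

1 2 3 4 6 7 8 9 12 14 16 17 18 21 24 25 27 28 32 34 36 37 42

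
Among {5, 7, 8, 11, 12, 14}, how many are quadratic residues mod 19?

3

(5/19) = +1 → QR.
(7/19) = +1 → QR.
(8/19) = -1 → non-residue.
(11/19) = +1 → QR.
(12/19) = -1 → non-residue.
(14/19) = -1 → non-residue.
Total quadratic residues among the 6: 3.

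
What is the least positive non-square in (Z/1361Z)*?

3

(2/1361) = +1, so 2 is a residue.
(3/1361) = −1, so 3 is the smallest positive non-residue mod 1361.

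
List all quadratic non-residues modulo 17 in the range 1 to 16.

3, 5, 6, 7, 10, 11, 12, 14

Square k = 1,…,8 (k and 17−k give the same square):
1²=1, 2²=4, 3²=9, 4²=16, 5²≡8, 6²≡2, 7²≡15, 8²≡13 (mod 17).
The residues are {1, 2, 4, 8, 9, 13, 15, 16}; the non-residues are the remaining 8 nonzero classes.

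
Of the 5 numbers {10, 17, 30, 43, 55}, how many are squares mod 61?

0

(10/61) = -1 → non-residue.
(17/61) = -1 → non-residue.
(30/61) = -1 → non-residue.
(43/61) = -1 → non-residue.
(55/61) = -1 → non-residue.
Total quadratic residues among the 5: 0.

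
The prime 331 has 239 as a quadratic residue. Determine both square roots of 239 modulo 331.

Since 331 ≡ 3 (mod 4), a square root of 239 is 239^((331+1)/4) = 239^83 mod 331.
Repeated squaring: 239^2≡189, 239^4≡304, 239^8≡67, 239^16≡186, 239^32≡172, 239^64≡125 (mod 331).
239^83 = 239^(64+16+2+1) ≡ 153 (mod 331).
Check: 153² = 23409 ≡ 239 (mod 331). The two roots are 153 and 178.

153, 178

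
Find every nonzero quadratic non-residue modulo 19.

2,3,8,10,12,13,14,15,18

Square k = 1,…,9 (k and 19−k give the same square):
1²=1, 2²=4, 3²=9, 4²=16, 5²≡6, 6²≡17, 7²≡11, 8²≡7, 9²≡5 (mod 19).
The residues are {1, 4, 5, 6, 7, 9, 11, 16, 17}; the non-residues are the remaining 9 nonzero classes.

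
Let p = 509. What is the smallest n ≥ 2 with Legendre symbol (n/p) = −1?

2

(2/509) = −1, so 2 is the smallest positive non-residue mod 509.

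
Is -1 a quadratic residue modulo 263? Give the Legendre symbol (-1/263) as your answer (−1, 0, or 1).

-1

First reduce: -1 ≡ 262 (mod 263).
Pull out 2: since 263 ≡ 7 (mod 8), (2/263) = +1.
Reciprocity: 131 ≡ 3 and 263 ≡ 3 (mod 4), so (131/263) = −(263/131).
Reduce top mod 131: now compute (1/131).
Reached (1/131) = 1. Collecting the sign flips along the way, the symbol is -1.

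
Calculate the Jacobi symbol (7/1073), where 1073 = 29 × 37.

Reciprocity: 7 ≡ 3 and 1073 ≡ 1 (mod 4), so (7/1073) = +(1073/7).
Reduce top mod 7: now compute (2/7).
Pull out 2: since 7 ≡ 7 (mod 8), (2/7) = +1.
Reached (1/7) = 1. Collecting the sign flips along the way, the symbol is +1.

1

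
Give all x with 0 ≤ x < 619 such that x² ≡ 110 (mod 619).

Since 619 ≡ 3 (mod 4), a square root of 110 is 110^((619+1)/4) = 110^155 mod 619.
Repeated squaring: 110^2≡339, 110^4≡406, 110^8≡182, 110^16≡317, 110^32≡211, 110^64≡572, 110^128≡352 (mod 619).
110^155 = 110^(128+16+8+2+1) ≡ 592 (mod 619).
Check: 592² = 350464 ≡ 110 (mod 619). The two roots are 27 and 592.

27, 592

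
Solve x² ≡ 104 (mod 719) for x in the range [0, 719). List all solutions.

129, 590

Since 719 ≡ 3 (mod 4), a square root of 104 is 104^((719+1)/4) = 104^180 mod 719.
Repeated squaring: 104^2≡31, 104^4≡242, 104^8≡325, 104^16≡651, 104^32≡310, 104^64≡473, 104^128≡120 (mod 719).
104^180 = 104^(128+32+16+4) ≡ 590 (mod 719).
Check: 590² = 348100 ≡ 104 (mod 719). The two roots are 129 and 590.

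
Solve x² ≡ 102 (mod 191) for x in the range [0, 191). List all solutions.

22, 169

Since 191 ≡ 3 (mod 4), a square root of 102 is 102^((191+1)/4) = 102^48 mod 191.
Repeated squaring: 102^2≡90, 102^4≡78, 102^8≡163, 102^16≡20, 102^32≡18 (mod 191).
102^48 = 102^(32+16) ≡ 169 (mod 191).
Check: 169² = 28561 ≡ 102 (mod 191). The two roots are 22 and 169.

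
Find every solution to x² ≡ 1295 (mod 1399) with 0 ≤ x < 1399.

315, 1084

Since 1399 ≡ 3 (mod 4), a square root of 1295 is 1295^((1399+1)/4) = 1295^350 mod 1399.
Repeated squaring: 1295^2≡1023, 1295^4≡77, 1295^8≡333, 1295^16≡368, 1295^32≡1120, 1295^64≡896, 1295^128≡1189, 1295^256≡731 (mod 1399).
1295^350 = 1295^(256+64+16+8+4+2) ≡ 315 (mod 1399).
Check: 315² = 99225 ≡ 1295 (mod 1399). The two roots are 315 and 1084.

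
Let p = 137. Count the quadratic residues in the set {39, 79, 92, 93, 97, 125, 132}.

2

(39/137) = +1 → QR.
(79/137) = -1 → non-residue.
(92/137) = -1 → non-residue.
(93/137) = +1 → QR.
(97/137) = -1 → non-residue.
(125/137) = -1 → non-residue.
(132/137) = -1 → non-residue.
Total quadratic residues among the 7: 2.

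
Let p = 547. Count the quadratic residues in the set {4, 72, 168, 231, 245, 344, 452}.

(4/547) = +1 → QR.
(72/547) = -1 → non-residue.
(168/547) = -1 → non-residue.
(231/547) = +1 → QR.
(245/547) = -1 → non-residue.
(344/547) = +1 → QR.
(452/547) = +1 → QR.
Total quadratic residues among the 7: 4.

4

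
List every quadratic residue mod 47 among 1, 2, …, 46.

Square k = 1,…,23 (k and 47−k give the same square):
1²=1, 2²=4, 3²=9, 4²=16, 5²=25, 6²=36, 7²≡2, 8²≡17, 9²≡34, 10²≡6, 11²≡27, 12²≡3, 13²≡28, 14²≡8, 15²≡37, 16²≡21, 17²≡7, 18²≡42, 19²≡32, 20²≡24, 21²≡18, 22²≡14, 23²≡12 (mod 47).
So the quadratic residues mod 47 are {1, 2, 3, 4, 6, 7, 8, 9, 12, 14, 16, 17, 18, 21, 24, 25, 27, 28, 32, 34, 36, 37, 42}.

1,2,3,4,6,7,8,9,12,14,16,17,18,21,24,25,27,28,32,34,36,37,42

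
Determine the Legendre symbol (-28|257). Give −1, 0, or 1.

Euler's criterion: (-28/257) ≡ 229^128 (mod 257).
229^2 ≡ 13 (mod 257)
229^4 ≡ 169 (mod 257)
229^8 ≡ 34 (mod 257)
229^16 ≡ 128 (mod 257)
229^32 ≡ 193 (mod 257)
229^64 ≡ 241 (mod 257)
229^128 ≡ 256 (mod 257)
229^128 = 229^(128) ≡ 256 (mod 257).
Result is 256 ≡ −1, so (-28/257) = −1.

-1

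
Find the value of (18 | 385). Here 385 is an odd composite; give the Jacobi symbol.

Pull out 2: since 385 ≡ 1 (mod 8), (2/385) = +1.
Reciprocity: 9 ≡ 1 and 385 ≡ 1 (mod 4), so (9/385) = +(385/9).
Reduce top mod 9: now compute (7/9).
Reciprocity: 7 ≡ 3 and 9 ≡ 1 (mod 4), so (7/9) = +(9/7).
Reduce top mod 7: now compute (2/7).
Pull out 2: since 7 ≡ 7 (mod 8), (2/7) = +1.
Reached (1/7) = 1. Collecting the sign flips along the way, the symbol is +1.

1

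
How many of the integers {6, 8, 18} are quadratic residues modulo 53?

(6/53) = +1 → QR.
(8/53) = -1 → non-residue.
(18/53) = -1 → non-residue.
Total quadratic residues among the 3: 1.

1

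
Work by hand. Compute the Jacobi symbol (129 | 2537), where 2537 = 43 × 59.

0

Reciprocity: 129 ≡ 1 and 2537 ≡ 1 (mod 4), so (129/2537) = +(2537/129).
Reduce top mod 129: now compute (86/129).
Pull out 2: since 129 ≡ 1 (mod 8), (2/129) = +1.
Reciprocity: 43 ≡ 3 and 129 ≡ 1 (mod 4), so (43/129) = +(129/43).
Reduce top mod 43: now compute (0/43).
Top reduces to 0: gcd > 1, so the symbol is 0.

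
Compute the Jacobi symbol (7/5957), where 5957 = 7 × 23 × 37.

0

Reciprocity: 7 ≡ 3 and 5957 ≡ 1 (mod 4), so (7/5957) = +(5957/7).
Reduce top mod 7: now compute (0/7).
Top reduces to 0: gcd > 1, so the symbol is 0.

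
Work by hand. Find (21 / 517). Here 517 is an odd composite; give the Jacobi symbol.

-1

Reciprocity: 21 ≡ 1 and 517 ≡ 1 (mod 4), so (21/517) = +(517/21).
Reduce top mod 21: now compute (13/21).
Reciprocity: 13 ≡ 1 and 21 ≡ 1 (mod 4), so (13/21) = +(21/13).
Reduce top mod 13: now compute (8/13).
Pull out 2^3: since 13 ≡ 5 (mod 8), (2/13) = -1, so (2/13)^3 = -1.
Reached (1/13) = 1. Collecting the sign flips along the way, the symbol is -1.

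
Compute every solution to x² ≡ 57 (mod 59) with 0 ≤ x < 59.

23, 36

Since 59 ≡ 3 (mod 4), a square root of 57 is 57^((59+1)/4) = 57^15 mod 59.
Repeated squaring: 57^2≡4, 57^4≡16, 57^8≡20 (mod 59).
57^15 = 57^(8+4+2+1) ≡ 36 (mod 59).
Check: 36² = 1296 ≡ 57 (mod 59). The two roots are 23 and 36.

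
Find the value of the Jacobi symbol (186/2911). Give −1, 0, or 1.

Pull out 2: since 2911 ≡ 7 (mod 8), (2/2911) = +1.
Reciprocity: 93 ≡ 1 and 2911 ≡ 3 (mod 4), so (93/2911) = +(2911/93).
Reduce top mod 93: now compute (28/93).
Pull out 2^2: since 93 ≡ 5 (mod 8), (2/93) = -1, so (2/93)^2 = +1.
Reciprocity: 7 ≡ 3 and 93 ≡ 1 (mod 4), so (7/93) = +(93/7).
Reduce top mod 7: now compute (2/7).
Pull out 2: since 7 ≡ 7 (mod 8), (2/7) = +1.
Reached (1/7) = 1. Collecting the sign flips along the way, the symbol is +1.

1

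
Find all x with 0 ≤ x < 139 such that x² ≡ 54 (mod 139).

38, 101

Since 139 ≡ 3 (mod 4), a square root of 54 is 54^((139+1)/4) = 54^35 mod 139.
Repeated squaring: 54^2≡136, 54^4≡9, 54^8≡81, 54^16≡28, 54^32≡89 (mod 139).
54^35 = 54^(32+2+1) ≡ 38 (mod 139).
Check: 38² = 1444 ≡ 54 (mod 139). The two roots are 38 and 101.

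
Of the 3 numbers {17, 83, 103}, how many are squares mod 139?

(17/139) = -1 → non-residue.
(83/139) = +1 → QR.
(103/139) = -1 → non-residue.
Total quadratic residues among the 3: 1.

1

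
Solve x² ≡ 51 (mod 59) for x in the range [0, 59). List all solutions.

Since 59 ≡ 3 (mod 4), a square root of 51 is 51^((59+1)/4) = 51^15 mod 59.
Repeated squaring: 51^2≡5, 51^4≡25, 51^8≡35 (mod 59).
51^15 = 51^(8+4+2+1) ≡ 46 (mod 59).
Check: 46² = 2116 ≡ 51 (mod 59). The two roots are 13 and 46.

13, 46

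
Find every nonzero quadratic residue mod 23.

Square k = 1,…,11 (k and 23−k give the same square):
1²=1, 2²=4, 3²=9, 4²=16, 5²≡2, 6²≡13, 7²≡3, 8²≡18, 9²≡12, 10²≡8, 11²≡6 (mod 23).
So the quadratic residues mod 23 are {1, 2, 3, 4, 6, 8, 9, 12, 13, 16, 18}.

1, 2, 3, 4, 6, 8, 9, 12, 13, 16, 18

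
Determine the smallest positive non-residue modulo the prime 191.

7

(2/191) = +1, so 2 is a residue.
(3/191) = +1, so 3 is a residue.
(4/191) = +1, so 4 is a residue.
(5/191) = +1, so 5 is a residue.
(6/191) = +1, so 6 is a residue.
(7/191) = −1, so 7 is the smallest positive non-residue mod 191.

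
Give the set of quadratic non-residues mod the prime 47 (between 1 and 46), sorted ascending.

Square k = 1,…,23 (k and 47−k give the same square):
1²=1, 2²=4, 3²=9, 4²=16, 5²=25, 6²=36, 7²≡2, 8²≡17, 9²≡34, 10²≡6, 11²≡27, 12²≡3, 13²≡28, 14²≡8, 15²≡37, 16²≡21, 17²≡7, 18²≡42, 19²≡32, 20²≡24, 21²≡18, 22²≡14, 23²≡12 (mod 47).
The residues are {1, 2, 3, 4, 6, 7, 8, 9, 12, 14, 16, 17, 18, 21, 24, 25, 27, 28, 32, 34, 36, 37, 42}; the non-residues are the remaining 23 nonzero classes.

5 10 11 13 15 19 20 22 23 26 29 30 31 33 35 38 39 40 41 43 44 45 46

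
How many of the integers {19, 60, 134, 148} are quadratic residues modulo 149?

2

(19/149) = +1 → QR.
(60/149) = -1 → non-residue.
(134/149) = -1 → non-residue.
(148/149) = +1 → QR.
Total quadratic residues among the 4: 2.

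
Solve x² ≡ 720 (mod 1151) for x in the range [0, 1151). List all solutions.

Since 1151 ≡ 3 (mod 4), a square root of 720 is 720^((1151+1)/4) = 720^288 mod 1151.
Repeated squaring: 720^2≡450, 720^4≡1075, 720^8≡21, 720^16≡441, 720^32≡1113, 720^64≡293, 720^128≡675, 720^256≡980 (mod 1151).
720^288 = 720^(256+32) ≡ 743 (mod 1151).
Check: 743² = 552049 ≡ 720 (mod 1151). The two roots are 408 and 743.

408, 743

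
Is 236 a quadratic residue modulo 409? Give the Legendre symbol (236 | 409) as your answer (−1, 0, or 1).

Pull out 2^2: since 409 ≡ 1 (mod 8), (2/409) = +1, so (2/409)^2 = +1.
Reciprocity: 59 ≡ 3 and 409 ≡ 1 (mod 4), so (59/409) = +(409/59).
Reduce top mod 59: now compute (55/59).
Reciprocity: 55 ≡ 3 and 59 ≡ 3 (mod 4), so (55/59) = −(59/55).
Reduce top mod 55: now compute (4/55).
Pull out 2^2: since 55 ≡ 7 (mod 8), (2/55) = +1, so (2/55)^2 = +1.
Reached (1/55) = 1. Collecting the sign flips along the way, the symbol is -1.

-1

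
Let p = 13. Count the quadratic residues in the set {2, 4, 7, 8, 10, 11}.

2

(2/13) = -1 → non-residue.
(4/13) = +1 → QR.
(7/13) = -1 → non-residue.
(8/13) = -1 → non-residue.
(10/13) = +1 → QR.
(11/13) = -1 → non-residue.
Total quadratic residues among the 6: 2.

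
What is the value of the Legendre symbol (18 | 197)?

Pull out 2: since 197 ≡ 5 (mod 8), (2/197) = -1.
Reciprocity: 9 ≡ 1 and 197 ≡ 1 (mod 4), so (9/197) = +(197/9).
Reduce top mod 9: now compute (8/9).
Pull out 2^3: since 9 ≡ 1 (mod 8), (2/9) = +1, so (2/9)^3 = +1.
Reached (1/9) = 1. Collecting the sign flips along the way, the symbol is -1.

-1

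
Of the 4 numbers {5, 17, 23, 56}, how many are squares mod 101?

4

(5/101) = +1 → QR.
(17/101) = +1 → QR.
(23/101) = +1 → QR.
(56/101) = +1 → QR.
Total quadratic residues among the 4: 4.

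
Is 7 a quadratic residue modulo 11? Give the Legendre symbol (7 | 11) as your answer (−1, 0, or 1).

-1

Euler's criterion: (7/11) ≡ 7^5 (mod 11).
7^2 ≡ 5 (mod 11)
7^4 ≡ 3 (mod 11)
7^5 = 7^(4+1) ≡ 10 (mod 11).
Result is 10 ≡ −1, so (7/11) = −1.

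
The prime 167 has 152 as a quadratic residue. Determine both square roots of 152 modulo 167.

Since 167 ≡ 3 (mod 4), a square root of 152 is 152^((167+1)/4) = 152^42 mod 167.
Repeated squaring: 152^2≡58, 152^4≡24, 152^8≡75, 152^16≡114, 152^32≡137 (mod 167).
152^42 = 152^(32+8+2) ≡ 94 (mod 167).
Check: 94² = 8836 ≡ 152 (mod 167). The two roots are 73 and 94.

73, 94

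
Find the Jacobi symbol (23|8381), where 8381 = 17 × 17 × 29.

1

Reciprocity: 23 ≡ 3 and 8381 ≡ 1 (mod 4), so (23/8381) = +(8381/23).
Reduce top mod 23: now compute (9/23).
Reciprocity: 9 ≡ 1 and 23 ≡ 3 (mod 4), so (9/23) = +(23/9).
Reduce top mod 9: now compute (5/9).
Reciprocity: 5 ≡ 1 and 9 ≡ 1 (mod 4), so (5/9) = +(9/5).
Reduce top mod 5: now compute (4/5).
Pull out 2^2: since 5 ≡ 5 (mod 8), (2/5) = -1, so (2/5)^2 = +1.
Reached (1/5) = 1. Collecting the sign flips along the way, the symbol is +1.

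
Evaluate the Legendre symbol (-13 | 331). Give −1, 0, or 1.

Euler's criterion: (-13/331) ≡ 318^165 (mod 331).
318^2 ≡ 169 (mod 331)
318^4 ≡ 95 (mod 331)
318^8 ≡ 88 (mod 331)
318^16 ≡ 131 (mod 331)
318^32 ≡ 280 (mod 331)
318^64 ≡ 284 (mod 331)
318^128 ≡ 223 (mod 331)
318^165 = 318^(128+32+4+1) ≡ 1 (mod 331).
Result is 1, so (-13/331) = 1.

1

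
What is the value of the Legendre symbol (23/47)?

Reciprocity: 23 ≡ 3 and 47 ≡ 3 (mod 4), so (23/47) = −(47/23).
Reduce top mod 23: now compute (1/23).
Reached (1/23) = 1. Collecting the sign flips along the way, the symbol is -1.

-1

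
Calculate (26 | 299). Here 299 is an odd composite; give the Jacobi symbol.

Pull out 2: since 299 ≡ 3 (mod 8), (2/299) = -1.
Reciprocity: 13 ≡ 1 and 299 ≡ 3 (mod 4), so (13/299) = +(299/13).
Reduce top mod 13: now compute (0/13).
Top reduces to 0: gcd > 1, so the symbol is 0.

0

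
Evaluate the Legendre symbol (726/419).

-1

First reduce: 726 ≡ 307 (mod 419).
Reciprocity: 307 ≡ 3 and 419 ≡ 3 (mod 4), so (307/419) = −(419/307).
Reduce top mod 307: now compute (112/307).
Pull out 2^4: since 307 ≡ 3 (mod 8), (2/307) = -1, so (2/307)^4 = +1.
Reciprocity: 7 ≡ 3 and 307 ≡ 3 (mod 4), so (7/307) = −(307/7).
Reduce top mod 7: now compute (6/7).
Pull out 2: since 7 ≡ 7 (mod 8), (2/7) = +1.
Reciprocity: 3 ≡ 3 and 7 ≡ 3 (mod 4), so (3/7) = −(7/3).
Reduce top mod 3: now compute (1/3).
Reached (1/3) = 1. Collecting the sign flips along the way, the symbol is -1.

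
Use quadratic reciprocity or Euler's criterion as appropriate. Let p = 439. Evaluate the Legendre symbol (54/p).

Pull out 2: since 439 ≡ 7 (mod 8), (2/439) = +1.
Reciprocity: 27 ≡ 3 and 439 ≡ 3 (mod 4), so (27/439) = −(439/27).
Reduce top mod 27: now compute (7/27).
Reciprocity: 7 ≡ 3 and 27 ≡ 3 (mod 4), so (7/27) = −(27/7).
Reduce top mod 7: now compute (6/7).
Pull out 2: since 7 ≡ 7 (mod 8), (2/7) = +1.
Reciprocity: 3 ≡ 3 and 7 ≡ 3 (mod 4), so (3/7) = −(7/3).
Reduce top mod 3: now compute (1/3).
Reached (1/3) = 1. Collecting the sign flips along the way, the symbol is -1.

-1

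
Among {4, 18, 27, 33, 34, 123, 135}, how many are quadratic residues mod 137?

(4/137) = +1 → QR.
(18/137) = +1 → QR.
(27/137) = -1 → non-residue.
(33/137) = -1 → non-residue.
(34/137) = +1 → QR.
(123/137) = +1 → QR.
(135/137) = +1 → QR.
Total quadratic residues among the 7: 5.

5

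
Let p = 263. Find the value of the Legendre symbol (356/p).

1

First reduce: 356 ≡ 93 (mod 263).
Reciprocity: 93 ≡ 1 and 263 ≡ 3 (mod 4), so (93/263) = +(263/93).
Reduce top mod 93: now compute (77/93).
Reciprocity: 77 ≡ 1 and 93 ≡ 1 (mod 4), so (77/93) = +(93/77).
Reduce top mod 77: now compute (16/77).
Pull out 2^4: since 77 ≡ 5 (mod 8), (2/77) = -1, so (2/77)^4 = +1.
Reached (1/77) = 1. Collecting the sign flips along the way, the symbol is +1.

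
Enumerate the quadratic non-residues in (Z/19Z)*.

Square k = 1,…,9 (k and 19−k give the same square):
1²=1, 2²=4, 3²=9, 4²=16, 5²≡6, 6²≡17, 7²≡11, 8²≡7, 9²≡5 (mod 19).
The residues are {1, 4, 5, 6, 7, 9, 11, 16, 17}; the non-residues are the remaining 9 nonzero classes.

2,3,8,10,12,13,14,15,18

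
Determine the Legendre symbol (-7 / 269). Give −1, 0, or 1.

First reduce: -7 ≡ 262 (mod 269).
Pull out 2: since 269 ≡ 5 (mod 8), (2/269) = -1.
Reciprocity: 131 ≡ 3 and 269 ≡ 1 (mod 4), so (131/269) = +(269/131).
Reduce top mod 131: now compute (7/131).
Reciprocity: 7 ≡ 3 and 131 ≡ 3 (mod 4), so (7/131) = −(131/7).
Reduce top mod 7: now compute (5/7).
Reciprocity: 5 ≡ 1 and 7 ≡ 3 (mod 4), so (5/7) = +(7/5).
Reduce top mod 5: now compute (2/5).
Pull out 2: since 5 ≡ 5 (mod 8), (2/5) = -1.
Reached (1/5) = 1. Collecting the sign flips along the way, the symbol is -1.

-1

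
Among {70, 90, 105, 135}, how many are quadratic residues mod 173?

2

(70/173) = -1 → non-residue.
(90/173) = +1 → QR.
(105/173) = -1 → non-residue.
(135/173) = +1 → QR.
Total quadratic residues among the 4: 2.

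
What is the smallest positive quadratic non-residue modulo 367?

3

(2/367) = +1, so 2 is a residue.
(3/367) = −1, so 3 is the smallest positive non-residue mod 367.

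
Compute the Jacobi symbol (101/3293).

Reciprocity: 101 ≡ 1 and 3293 ≡ 1 (mod 4), so (101/3293) = +(3293/101).
Reduce top mod 101: now compute (61/101).
Reciprocity: 61 ≡ 1 and 101 ≡ 1 (mod 4), so (61/101) = +(101/61).
Reduce top mod 61: now compute (40/61).
Pull out 2^3: since 61 ≡ 5 (mod 8), (2/61) = -1, so (2/61)^3 = -1.
Reciprocity: 5 ≡ 1 and 61 ≡ 1 (mod 4), so (5/61) = +(61/5).
Reduce top mod 5: now compute (1/5).
Reached (1/5) = 1. Collecting the sign flips along the way, the symbol is -1.

-1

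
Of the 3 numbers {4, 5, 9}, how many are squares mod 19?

3

(4/19) = +1 → QR.
(5/19) = +1 → QR.
(9/19) = +1 → QR.
Total quadratic residues among the 3: 3.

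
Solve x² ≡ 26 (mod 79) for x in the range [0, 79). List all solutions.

37, 42

Since 79 ≡ 3 (mod 4), a square root of 26 is 26^((79+1)/4) = 26^20 mod 79.
Repeated squaring: 26^2≡44, 26^4≡40, 26^8≡20, 26^16≡5 (mod 79).
26^20 = 26^(16+4) ≡ 42 (mod 79).
Check: 42² = 1764 ≡ 26 (mod 79). The two roots are 37 and 42.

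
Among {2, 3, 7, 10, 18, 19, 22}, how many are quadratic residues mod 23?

3

(2/23) = +1 → QR.
(3/23) = +1 → QR.
(7/23) = -1 → non-residue.
(10/23) = -1 → non-residue.
(18/23) = +1 → QR.
(19/23) = -1 → non-residue.
(22/23) = -1 → non-residue.
Total quadratic residues among the 7: 3.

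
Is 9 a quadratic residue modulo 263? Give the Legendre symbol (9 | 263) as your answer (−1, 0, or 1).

1

Reciprocity: 9 ≡ 1 and 263 ≡ 3 (mod 4), so (9/263) = +(263/9).
Reduce top mod 9: now compute (2/9).
Pull out 2: since 9 ≡ 1 (mod 8), (2/9) = +1.
Reached (1/9) = 1. Collecting the sign flips along the way, the symbol is +1.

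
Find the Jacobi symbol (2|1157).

Pull out 2: since 1157 ≡ 5 (mod 8), (2/1157) = -1.
Reached (1/1157) = 1. Collecting the sign flips along the way, the symbol is -1.

-1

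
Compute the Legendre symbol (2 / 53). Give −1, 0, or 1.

-1

Pull out 2: since 53 ≡ 5 (mod 8), (2/53) = -1.
Reached (1/53) = 1. Collecting the sign flips along the way, the symbol is -1.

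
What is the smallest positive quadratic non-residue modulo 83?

2

(2/83) = −1, so 2 is the smallest positive non-residue mod 83.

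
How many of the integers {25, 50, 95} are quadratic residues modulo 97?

(25/97) = +1 → QR.
(50/97) = +1 → QR.
(95/97) = +1 → QR.
Total quadratic residues among the 3: 3.

3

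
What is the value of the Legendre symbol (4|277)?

Euler's criterion: (4/277) ≡ 4^138 (mod 277).
4^2 ≡ 16 (mod 277)
4^4 ≡ 256 (mod 277)
4^8 ≡ 164 (mod 277)
4^16 ≡ 27 (mod 277)
4^32 ≡ 175 (mod 277)
4^64 ≡ 155 (mod 277)
4^128 ≡ 203 (mod 277)
4^138 = 4^(128+8+2) ≡ 1 (mod 277).
Result is 1, so (4/277) = 1.

1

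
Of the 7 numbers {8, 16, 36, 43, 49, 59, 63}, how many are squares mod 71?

(8/71) = +1 → QR.
(16/71) = +1 → QR.
(36/71) = +1 → QR.
(43/71) = +1 → QR.
(49/71) = +1 → QR.
(59/71) = -1 → non-residue.
(63/71) = -1 → non-residue.
Total quadratic residues among the 7: 5.

5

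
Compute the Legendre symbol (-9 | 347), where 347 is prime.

-1

First reduce: -9 ≡ 338 (mod 347).
Pull out 2: since 347 ≡ 3 (mod 8), (2/347) = -1.
Reciprocity: 169 ≡ 1 and 347 ≡ 3 (mod 4), so (169/347) = +(347/169).
Reduce top mod 169: now compute (9/169).
Reciprocity: 9 ≡ 1 and 169 ≡ 1 (mod 4), so (9/169) = +(169/9).
Reduce top mod 9: now compute (7/9).
Reciprocity: 7 ≡ 3 and 9 ≡ 1 (mod 4), so (7/9) = +(9/7).
Reduce top mod 7: now compute (2/7).
Pull out 2: since 7 ≡ 7 (mod 8), (2/7) = +1.
Reached (1/7) = 1. Collecting the sign flips along the way, the symbol is -1.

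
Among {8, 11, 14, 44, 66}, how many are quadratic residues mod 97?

4

(8/97) = +1 → QR.
(11/97) = +1 → QR.
(14/97) = -1 → non-residue.
(44/97) = +1 → QR.
(66/97) = +1 → QR.
Total quadratic residues among the 5: 4.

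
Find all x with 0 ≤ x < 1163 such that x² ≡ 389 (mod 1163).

71, 1092

Since 1163 ≡ 3 (mod 4), a square root of 389 is 389^((1163+1)/4) = 389^291 mod 1163.
Repeated squaring: 389^2≡131, 389^4≡879, 389^8≡409, 389^16≡972, 389^32≡428, 389^64≡593, 389^128≡423, 389^256≡990 (mod 1163).
389^291 = 389^(256+32+2+1) ≡ 1092 (mod 1163).
Check: 1092² = 1192464 ≡ 389 (mod 1163). The two roots are 71 and 1092.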